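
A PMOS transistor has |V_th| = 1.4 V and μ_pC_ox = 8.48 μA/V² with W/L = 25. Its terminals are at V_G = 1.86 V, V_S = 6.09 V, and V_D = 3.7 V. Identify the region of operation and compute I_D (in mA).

V_SG = V_S − V_G = 6.09 − 1.86 = 4.23 V; V_SD = V_S − V_D = 6.09 − 3.7 = 2.39 V.
k_p = μ_pC_ox · (W/L) = 0.212 mA/V².
V_ov = V_SG − |V_th| = 4.23 − 1.4 = 2.83 V.
Since V_SD = 2.39 V < V_ov = 2.83 V, the device is in the triode region.
I_D = k_p [V_ov · V_SD − ½ V_SD²] = 0.212 × [2.83 × 2.39 − 0.5 × 2.39²] = 0.828 mA.

Triode; I_D = 0.828 mA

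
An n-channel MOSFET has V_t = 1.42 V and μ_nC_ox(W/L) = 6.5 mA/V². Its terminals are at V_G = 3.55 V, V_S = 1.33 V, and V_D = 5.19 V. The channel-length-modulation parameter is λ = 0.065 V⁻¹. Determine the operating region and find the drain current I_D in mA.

V_GS = V_G − V_S = 3.55 − 1.33 = 2.22 V; V_DS = V_D − V_S = 5.19 − 1.33 = 3.86 V.
V_ov = V_GS − V_t = 2.22 − 1.42 = 0.8 V.
Since V_DS = 3.86 V ≥ V_ov = 0.8 V, the device is in saturation.
I_D = ½ k_n V_ov² (1 + λ V_DS) = 0.5 × 6.5 × 0.8² × (1 + 0.065 × 3.86) = 2.6 mA.

Saturation; I_D = 2.60 mA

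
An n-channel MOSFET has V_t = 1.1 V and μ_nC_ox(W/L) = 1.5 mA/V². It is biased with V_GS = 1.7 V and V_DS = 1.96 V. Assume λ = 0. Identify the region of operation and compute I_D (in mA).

V_ov = V_GS − V_t = 1.7 − 1.1 = 0.6 V.
Since V_DS = 1.96 V ≥ V_ov = 0.6 V, the device is in saturation.
I_D = ½ k_n V_ov² = 0.5 × 1.5 × 0.6² = 0.27 mA.

Saturation; I_D = 0.270 mA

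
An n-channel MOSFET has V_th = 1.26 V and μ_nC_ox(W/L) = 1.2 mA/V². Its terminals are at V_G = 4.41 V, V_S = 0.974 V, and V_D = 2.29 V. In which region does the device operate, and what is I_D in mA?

Triode; I_D = 2.40 mA

V_GS = V_G − V_S = 4.41 − 0.974 = 3.44 V; V_DS = V_D − V_S = 2.29 − 0.974 = 1.32 V.
V_ov = V_GS − V_th = 3.44 − 1.26 = 2.18 V.
Since V_DS = 1.32 V < V_ov = 2.18 V, the device is in the triode region.
I_D = k_n [V_ov · V_DS − ½ V_DS²] = 1.2 × [2.18 × 1.32 − 0.5 × 1.32²] = 2.4 mA.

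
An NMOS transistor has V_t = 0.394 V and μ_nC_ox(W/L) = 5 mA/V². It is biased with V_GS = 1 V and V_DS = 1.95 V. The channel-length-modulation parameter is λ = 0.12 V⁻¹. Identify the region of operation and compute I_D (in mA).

Saturation; I_D = 1.13 mA

V_ov = V_GS − V_t = 1 − 0.394 = 0.606 V.
Since V_DS = 1.95 V ≥ V_ov = 0.606 V, the device is in saturation.
I_D = ½ k_n V_ov² (1 + λ V_DS) = 0.5 × 5 × 0.606² × (1 + 0.12 × 1.95) = 1.13 mA.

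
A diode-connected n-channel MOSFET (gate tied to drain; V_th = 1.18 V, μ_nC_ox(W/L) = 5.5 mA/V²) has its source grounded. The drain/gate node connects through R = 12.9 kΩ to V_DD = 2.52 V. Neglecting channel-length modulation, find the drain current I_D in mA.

With gate tied to drain, V_GS = V_DS ≥ V_GS − V_th, so the device is in saturation.
KCL at the drain: ½ k_n (V_GS − V_th)² = (V_DD − V_GS)/R.
Let x = V_GS − 1.18. Then 35.5 x² + x − 1.34 = 0, giving x = 0.181 V (positive root), so V_GS = 1.36 V.
I_D = (V_DD − V_GS)/R = (2.52 − 1.36) / 12.9 = 0.0899 mA.

I_D = 0.0899 mA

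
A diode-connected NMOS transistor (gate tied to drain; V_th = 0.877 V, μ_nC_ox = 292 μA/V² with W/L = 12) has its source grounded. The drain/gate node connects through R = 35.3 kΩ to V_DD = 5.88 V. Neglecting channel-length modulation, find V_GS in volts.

V_GS = 1.15 V

With gate tied to drain, V_GS = V_DS ≥ V_GS − V_th, so the device is in saturation.
k_n = μ_nC_ox · (W/L) = 3.504 mA/V².
KCL at the drain: ½ k_n (V_GS − V_th)² = (V_DD − V_GS)/R.
Let x = V_GS − 0.877. Then 61.8 x² + x − 5.003 = 0, giving x = 0.276 V (positive root), so V_GS = 1.15 V.
I_D = (V_DD − V_GS)/R = (5.88 − 1.15) / 35.3 = 0.134 mA.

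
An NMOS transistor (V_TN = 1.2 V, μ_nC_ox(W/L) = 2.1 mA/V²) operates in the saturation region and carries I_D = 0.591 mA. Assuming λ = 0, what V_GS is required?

In saturation I_D = ½ k_n (V_GS − V_TN)², so V_GS − V_TN = √(2 I_D / k_n) = √(2 × 0.591 / 2.1) = 0.75 V.
V_GS = 1.2 + 0.75 = 1.95 V.

V_GS = 1.95 V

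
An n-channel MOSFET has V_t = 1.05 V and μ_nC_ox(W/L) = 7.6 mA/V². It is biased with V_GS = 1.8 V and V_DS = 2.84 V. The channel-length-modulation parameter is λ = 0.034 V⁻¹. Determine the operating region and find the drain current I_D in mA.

Saturation; I_D = 2.34 mA

V_ov = V_GS − V_t = 1.8 − 1.05 = 0.75 V.
Since V_DS = 2.84 V ≥ V_ov = 0.75 V, the device is in saturation.
I_D = ½ k_n V_ov² (1 + λ V_DS) = 0.5 × 7.6 × 0.75² × (1 + 0.034 × 2.84) = 2.34 mA.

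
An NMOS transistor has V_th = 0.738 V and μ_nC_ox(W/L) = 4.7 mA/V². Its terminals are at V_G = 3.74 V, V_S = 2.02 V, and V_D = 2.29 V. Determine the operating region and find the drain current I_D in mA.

Triode; I_D = 1.07 mA

V_GS = V_G − V_S = 3.74 − 2.02 = 1.72 V; V_DS = V_D − V_S = 2.29 − 2.02 = 0.27 V.
V_ov = V_GS − V_th = 1.72 − 0.738 = 0.982 V.
Since V_DS = 0.27 V < V_ov = 0.982 V, the device is in the triode region.
I_D = k_n [V_ov · V_DS − ½ V_DS²] = 4.7 × [0.982 × 0.27 − 0.5 × 0.27²] = 1.07 mA.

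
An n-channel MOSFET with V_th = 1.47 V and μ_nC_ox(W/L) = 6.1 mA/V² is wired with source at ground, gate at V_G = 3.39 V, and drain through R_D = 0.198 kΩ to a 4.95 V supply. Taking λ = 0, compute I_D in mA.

V_GS = V_G = 3.39 V, so V_ov = 3.39 − 1.47 = 1.92 V.
Assume saturation: I_D = ½ k_n V_ov² = 0.5 × 6.1 × 1.92² = 11.2 mA, giving V_DS = V_DD − I_D R_D = 4.95 − 11.2 × 0.198 = 2.72 V.
V_DS = 2.72 V ≥ V_ov = 1.92 V, confirming saturation.

I_D = 11.2 mA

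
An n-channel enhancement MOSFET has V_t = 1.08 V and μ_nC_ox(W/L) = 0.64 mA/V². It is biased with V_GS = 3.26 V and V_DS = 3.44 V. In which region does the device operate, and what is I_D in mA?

V_ov = V_GS − V_t = 3.26 − 1.08 = 2.18 V.
Since V_DS = 3.44 V ≥ V_ov = 2.18 V, the device is in saturation.
I_D = ½ k_n V_ov² = 0.5 × 0.64 × 2.18² = 1.52 mA.

Saturation; I_D = 1.52 mA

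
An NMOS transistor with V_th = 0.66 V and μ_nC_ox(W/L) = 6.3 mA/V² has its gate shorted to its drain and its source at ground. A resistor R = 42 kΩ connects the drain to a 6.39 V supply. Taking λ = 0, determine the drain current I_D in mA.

I_D = 0.132 mA

With gate tied to drain, V_GS = V_DS ≥ V_GS − V_th, so the device is in saturation.
KCL at the drain: ½ k_n (V_GS − V_th)² = (V_DD − V_GS)/R.
Let x = V_GS − 0.66. Then 132 x² + x − 5.73 = 0, giving x = 0.204 V (positive root), so V_GS = 0.864 V.
I_D = (V_DD − V_GS)/R = (6.39 − 0.864) / 42 = 0.132 mA.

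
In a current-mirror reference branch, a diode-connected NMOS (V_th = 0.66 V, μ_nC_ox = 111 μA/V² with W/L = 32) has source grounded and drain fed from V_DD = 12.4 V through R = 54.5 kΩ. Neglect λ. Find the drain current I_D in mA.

I_D = 0.209 mA

With gate tied to drain, V_GS = V_DS ≥ V_GS − V_th, so the device is in saturation.
k_n = μ_nC_ox · (W/L) = 3.552 mA/V².
KCL at the drain: ½ k_n (V_GS − V_th)² = (V_DD − V_GS)/R.
Let x = V_GS − 0.66. Then 96.8 x² + x − 11.74 = 0, giving x = 0.343 V (positive root), so V_GS = 1 V.
I_D = (V_DD − V_GS)/R = (12.4 − 1) / 54.5 = 0.209 mA.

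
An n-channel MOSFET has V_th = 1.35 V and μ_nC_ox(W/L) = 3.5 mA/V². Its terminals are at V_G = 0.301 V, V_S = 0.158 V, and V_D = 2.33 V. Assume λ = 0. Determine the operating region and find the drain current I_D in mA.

Cutoff; I_D = 0 mA

V_GS = V_G − V_S = 0.301 − 0.158 = 0.143 V; V_DS = V_D − V_S = 2.33 − 0.158 = 2.17 V.
V_GS = 0.143 V < V_th = 1.35 V, so the transistor is in cutoff.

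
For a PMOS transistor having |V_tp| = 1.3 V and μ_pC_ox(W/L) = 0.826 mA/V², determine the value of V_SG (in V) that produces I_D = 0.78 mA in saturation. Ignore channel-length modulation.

V_SG = 2.67 V

In saturation I_D = ½ k_p (V_SG − |V_tp|)², so V_SG − |V_tp| = √(2 I_D / k_p) = √(2 × 0.78 / 0.826) = 1.37 V.
V_SG = 1.3 + 1.37 = 2.67 V.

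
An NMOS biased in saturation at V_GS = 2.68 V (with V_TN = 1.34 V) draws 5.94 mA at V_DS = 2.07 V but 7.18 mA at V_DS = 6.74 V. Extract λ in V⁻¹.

With V_GS fixed, I_D ∝ (1 + λ V_DS) in saturation, so I_D2/I_D1 = (1 + λ V_DS2)/(1 + λ V_DS1).
7.18/5.94 = 1.209 = (1 + 6.74 λ)/(1 + 2.07 λ).
Solving: λ (I_D1 V_DS2 − I_D2 V_DS1) = I_D2 − I_D1, so λ = (7.18 − 5.94) / (5.94 × 6.74 − 7.18 × 2.07) = 1.24 / 25.2 = 0.0493 V⁻¹.

λ = 0.0493 V⁻¹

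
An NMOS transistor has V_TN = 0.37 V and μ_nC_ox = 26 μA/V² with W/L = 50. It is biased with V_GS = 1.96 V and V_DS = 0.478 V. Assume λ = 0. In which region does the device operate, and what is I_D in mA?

k_n = μ_nC_ox · (W/L) = 1.3 mA/V².
V_ov = V_GS − V_TN = 1.96 − 0.37 = 1.59 V.
Since V_DS = 0.478 V < V_ov = 1.59 V, the device is in the triode region.
I_D = k_n [V_ov · V_DS − ½ V_DS²] = 1.3 × [1.59 × 0.478 − 0.5 × 0.478²] = 0.84 mA.

Triode; I_D = 0.840 mA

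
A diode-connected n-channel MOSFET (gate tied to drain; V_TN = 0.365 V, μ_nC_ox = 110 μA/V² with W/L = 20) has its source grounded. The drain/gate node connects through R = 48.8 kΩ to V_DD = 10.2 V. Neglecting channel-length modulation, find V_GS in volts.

With gate tied to drain, V_GS = V_DS ≥ V_GS − V_TN, so the device is in saturation.
k_n = μ_nC_ox · (W/L) = 2.2 mA/V².
KCL at the drain: ½ k_n (V_GS − V_TN)² = (V_DD − V_GS)/R.
Let x = V_GS − 0.365. Then 53.7 x² + x − 9.835 = 0, giving x = 0.419 V (positive root), so V_GS = 0.784 V.
I_D = (V_DD − V_GS)/R = (10.2 − 0.784) / 48.8 = 0.193 mA.

V_GS = 0.784 V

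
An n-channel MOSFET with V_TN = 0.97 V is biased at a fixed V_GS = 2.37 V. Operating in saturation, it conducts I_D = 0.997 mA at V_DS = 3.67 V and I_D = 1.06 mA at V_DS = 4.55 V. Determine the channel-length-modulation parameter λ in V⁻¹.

λ = 0.0975 V⁻¹

With V_GS fixed, I_D ∝ (1 + λ V_DS) in saturation, so I_D2/I_D1 = (1 + λ V_DS2)/(1 + λ V_DS1).
1.06/0.997 = 1.063 = (1 + 4.55 λ)/(1 + 3.67 λ).
Solving: λ (I_D1 V_DS2 − I_D2 V_DS1) = I_D2 − I_D1, so λ = (1.06 − 0.997) / (0.997 × 4.55 − 1.06 × 3.67) = 0.063 / 0.646 = 0.0975 V⁻¹.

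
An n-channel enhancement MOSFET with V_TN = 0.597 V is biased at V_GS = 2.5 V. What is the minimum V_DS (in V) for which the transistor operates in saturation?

The boundary between triode and saturation is V_DS = V_GS − V_TN = V_ov.
V_ov = 2.5 − 0.597 = 1.9 V.

V_DS,sat = 1.90 V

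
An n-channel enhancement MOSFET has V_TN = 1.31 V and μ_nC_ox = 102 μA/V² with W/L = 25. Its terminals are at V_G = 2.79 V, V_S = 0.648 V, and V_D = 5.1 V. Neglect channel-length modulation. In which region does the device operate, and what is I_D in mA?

V_GS = V_G − V_S = 2.79 − 0.648 = 2.14 V; V_DS = V_D − V_S = 5.1 − 0.648 = 4.45 V.
k_n = μ_nC_ox · (W/L) = 2.55 mA/V².
V_ov = V_GS − V_TN = 2.14 − 1.31 = 0.832 V.
Since V_DS = 4.45 V ≥ V_ov = 0.832 V, the device is in saturation.
I_D = ½ k_n V_ov² = 0.5 × 2.55 × 0.832² = 0.883 mA.

Saturation; I_D = 0.883 mA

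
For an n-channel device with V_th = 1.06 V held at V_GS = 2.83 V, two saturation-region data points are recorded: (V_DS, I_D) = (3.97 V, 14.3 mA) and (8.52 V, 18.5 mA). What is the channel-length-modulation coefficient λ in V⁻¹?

With V_GS fixed, I_D ∝ (1 + λ V_DS) in saturation, so I_D2/I_D1 = (1 + λ V_DS2)/(1 + λ V_DS1).
18.5/14.3 = 1.294 = (1 + 8.52 λ)/(1 + 3.97 λ).
Solving: λ (I_D1 V_DS2 − I_D2 V_DS1) = I_D2 − I_D1, so λ = (18.5 − 14.3) / (14.3 × 8.52 − 18.5 × 3.97) = 4.2 / 48.4 = 0.0868 V⁻¹.

λ = 0.0868 V⁻¹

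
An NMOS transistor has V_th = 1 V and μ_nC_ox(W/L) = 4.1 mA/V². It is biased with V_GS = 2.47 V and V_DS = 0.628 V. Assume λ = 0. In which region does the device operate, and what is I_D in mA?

Triode; I_D = 2.98 mA

V_ov = V_GS − V_th = 2.47 − 1 = 1.47 V.
Since V_DS = 0.628 V < V_ov = 1.47 V, the device is in the triode region.
I_D = k_n [V_ov · V_DS − ½ V_DS²] = 4.1 × [1.47 × 0.628 − 0.5 × 0.628²] = 2.98 mA.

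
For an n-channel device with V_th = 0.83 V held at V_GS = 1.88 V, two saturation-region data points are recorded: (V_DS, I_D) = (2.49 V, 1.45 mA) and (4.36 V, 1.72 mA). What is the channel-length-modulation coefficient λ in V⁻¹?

With V_GS fixed, I_D ∝ (1 + λ V_DS) in saturation, so I_D2/I_D1 = (1 + λ V_DS2)/(1 + λ V_DS1).
1.72/1.45 = 1.186 = (1 + 4.36 λ)/(1 + 2.49 λ).
Solving: λ (I_D1 V_DS2 − I_D2 V_DS1) = I_D2 − I_D1, so λ = (1.72 − 1.45) / (1.45 × 4.36 − 1.72 × 2.49) = 0.27 / 2.04 = 0.132 V⁻¹.

λ = 0.132 V⁻¹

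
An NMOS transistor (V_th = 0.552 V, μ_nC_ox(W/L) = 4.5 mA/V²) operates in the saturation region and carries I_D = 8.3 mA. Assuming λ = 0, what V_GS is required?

In saturation I_D = ½ k_n (V_GS − V_th)², so V_GS − V_th = √(2 I_D / k_n) = √(2 × 8.3 / 4.5) = 1.92 V.
V_GS = 0.552 + 1.92 = 2.47 V.

V_GS = 2.47 V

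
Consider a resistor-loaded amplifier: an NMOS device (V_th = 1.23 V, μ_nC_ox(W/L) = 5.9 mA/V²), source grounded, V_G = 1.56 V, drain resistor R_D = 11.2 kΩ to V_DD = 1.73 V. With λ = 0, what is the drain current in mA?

I_D = 0.147 mA

V_GS = V_G = 1.56 V, so V_ov = 1.56 − 1.23 = 0.33 V.
Assume saturation: I_D = ½ k_n V_ov² = 0.5 × 5.9 × 0.33² = 0.321 mA, giving V_DS = V_DD − I_D R_D = 1.73 − 0.321 × 11.2 = -1.87 V.
But -1.87 V < V_ov = 0.33 V, so the device is actually in triode.
In triode I_D = k_n[V_ov V_DS − ½ V_DS²] and I_D = (V_DD − V_DS)/R_D. Equating: 33 V_DS² − 22.81 V_DS + 1.73 = 0, giving V_DS = 0.0868 V (the root below V_ov).
I_D = (1.73 − 0.0868) / 11.2 = 0.147 mA.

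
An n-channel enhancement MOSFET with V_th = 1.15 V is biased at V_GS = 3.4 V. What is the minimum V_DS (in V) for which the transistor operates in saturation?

The boundary between triode and saturation is V_DS = V_GS − V_th = V_ov.
V_ov = 3.4 − 1.15 = 2.25 V.

V_DS,sat = 2.25 V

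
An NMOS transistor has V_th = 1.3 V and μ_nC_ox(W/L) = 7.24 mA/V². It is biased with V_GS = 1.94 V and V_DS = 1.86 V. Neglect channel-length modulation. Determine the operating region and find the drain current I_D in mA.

Saturation; I_D = 1.48 mA

V_ov = V_GS − V_th = 1.94 − 1.3 = 0.64 V.
Since V_DS = 1.86 V ≥ V_ov = 0.64 V, the device is in saturation.
I_D = ½ k_n V_ov² = 0.5 × 7.24 × 0.64² = 1.48 mA.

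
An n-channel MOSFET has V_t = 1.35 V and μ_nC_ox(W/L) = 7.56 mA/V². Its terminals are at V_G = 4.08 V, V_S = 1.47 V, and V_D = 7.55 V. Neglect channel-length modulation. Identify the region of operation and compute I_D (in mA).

Saturation; I_D = 6.00 mA

V_GS = V_G − V_S = 4.08 − 1.47 = 2.61 V; V_DS = V_D − V_S = 7.55 − 1.47 = 6.08 V.
V_ov = V_GS − V_t = 2.61 − 1.35 = 1.26 V.
Since V_DS = 6.08 V ≥ V_ov = 1.26 V, the device is in saturation.
I_D = ½ k_n V_ov² = 0.5 × 7.56 × 1.26² = 6 mA.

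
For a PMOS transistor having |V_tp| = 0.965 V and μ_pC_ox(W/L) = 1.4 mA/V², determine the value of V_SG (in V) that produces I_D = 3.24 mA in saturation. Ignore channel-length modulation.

V_SG = 3.12 V

In saturation I_D = ½ k_p (V_SG − |V_tp|)², so V_SG − |V_tp| = √(2 I_D / k_p) = √(2 × 3.24 / 1.4) = 2.15 V.
V_SG = 0.965 + 2.15 = 3.12 V.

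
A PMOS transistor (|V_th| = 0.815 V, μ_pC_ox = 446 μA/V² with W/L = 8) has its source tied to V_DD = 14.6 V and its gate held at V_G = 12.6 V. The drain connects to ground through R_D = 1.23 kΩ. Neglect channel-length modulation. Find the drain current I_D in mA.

I_D = 2.51 mA

V_SG = V_DD − V_G = 14.6 − 12.6 = 2 V, so V_ov = 2 − 0.815 = 1.19 V.
k_p = μ_pC_ox · (W/L) = 3.568 mA/V².
Assume saturation: I_D = ½ k_p V_ov² = 0.5 × 3.568 × 1.19² = 2.51 mA, giving V_SD = V_DD − I_D R_D = 14.6 − 2.51 × 1.23 = 11.5 V.
V_SD = 11.5 V ≥ V_ov = 1.19 V, confirming saturation.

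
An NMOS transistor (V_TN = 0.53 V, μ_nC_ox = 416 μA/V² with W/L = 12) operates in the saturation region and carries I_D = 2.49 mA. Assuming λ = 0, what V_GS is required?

k_n = μ_nC_ox · (W/L) = 4.992 mA/V².
In saturation I_D = ½ k_n (V_GS − V_TN)², so V_GS − V_TN = √(2 I_D / k_n) = √(2 × 2.49 / 4.992) = 0.999 V.
V_GS = 0.53 + 0.999 = 1.53 V.

V_GS = 1.53 V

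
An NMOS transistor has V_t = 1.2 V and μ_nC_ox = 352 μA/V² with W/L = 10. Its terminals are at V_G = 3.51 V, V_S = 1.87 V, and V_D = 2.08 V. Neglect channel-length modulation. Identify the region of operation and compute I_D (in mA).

V_GS = V_G − V_S = 3.51 − 1.87 = 1.64 V; V_DS = V_D − V_S = 2.08 − 1.87 = 0.21 V.
k_n = μ_nC_ox · (W/L) = 3.52 mA/V².
V_ov = V_GS − V_t = 1.64 − 1.2 = 0.44 V.
Since V_DS = 0.21 V < V_ov = 0.44 V, the device is in the triode region.
I_D = k_n [V_ov · V_DS − ½ V_DS²] = 3.52 × [0.44 × 0.21 − 0.5 × 0.21²] = 0.248 mA.

Triode; I_D = 0.248 mA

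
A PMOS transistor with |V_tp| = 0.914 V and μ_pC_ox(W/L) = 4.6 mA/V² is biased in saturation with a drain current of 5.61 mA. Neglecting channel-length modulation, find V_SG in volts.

In saturation I_D = ½ k_p (V_SG − |V_tp|)², so V_SG − |V_tp| = √(2 I_D / k_p) = √(2 × 5.61 / 4.6) = 1.56 V.
V_SG = 0.914 + 1.56 = 2.48 V.

V_SG = 2.48 V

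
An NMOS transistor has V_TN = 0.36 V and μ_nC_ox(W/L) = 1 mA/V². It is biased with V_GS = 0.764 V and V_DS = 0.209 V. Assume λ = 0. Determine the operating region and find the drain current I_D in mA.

Triode; I_D = 0.0626 mA

V_ov = V_GS − V_TN = 0.764 − 0.36 = 0.404 V.
Since V_DS = 0.209 V < V_ov = 0.404 V, the device is in the triode region.
I_D = k_n [V_ov · V_DS − ½ V_DS²] = 1 × [0.404 × 0.209 − 0.5 × 0.209²] = 0.0626 mA.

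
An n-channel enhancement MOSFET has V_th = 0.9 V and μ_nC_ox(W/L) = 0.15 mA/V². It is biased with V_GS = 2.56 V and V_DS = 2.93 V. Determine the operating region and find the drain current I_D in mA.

Saturation; I_D = 0.207 mA

V_ov = V_GS − V_th = 2.56 − 0.9 = 1.66 V.
Since V_DS = 2.93 V ≥ V_ov = 1.66 V, the device is in saturation.
I_D = ½ k_n V_ov² = 0.5 × 0.15 × 1.66² = 0.207 mA.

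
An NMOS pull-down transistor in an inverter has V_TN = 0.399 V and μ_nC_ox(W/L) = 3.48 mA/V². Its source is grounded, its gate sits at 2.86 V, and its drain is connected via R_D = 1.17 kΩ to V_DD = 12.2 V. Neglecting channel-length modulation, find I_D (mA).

V_GS = V_G = 2.86 V, so V_ov = 2.86 − 0.399 = 2.46 V.
Assume saturation: I_D = ½ k_n V_ov² = 0.5 × 3.48 × 2.46² = 10.5 mA, giving V_DS = V_DD − I_D R_D = 12.2 − 10.5 × 1.17 = -0.13 V.
But -0.13 V < V_ov = 2.46 V, so the device is actually in triode.
In triode I_D = k_n[V_ov V_DS − ½ V_DS²] and I_D = (V_DD − V_DS)/R_D. Equating: 2.04 V_DS² − 11.02 V_DS + 12.2 = 0, giving V_DS = 1.55 V (the root below V_ov).
I_D = (12.2 − 1.55) / 1.17 = 9.1 mA.

I_D = 9.10 mA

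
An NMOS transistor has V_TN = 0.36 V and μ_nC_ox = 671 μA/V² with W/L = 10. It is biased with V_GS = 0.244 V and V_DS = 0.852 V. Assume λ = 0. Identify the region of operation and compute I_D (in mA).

V_GS = 0.244 V < V_TN = 0.36 V, so the transistor is in cutoff.

Cutoff; I_D = 0 mA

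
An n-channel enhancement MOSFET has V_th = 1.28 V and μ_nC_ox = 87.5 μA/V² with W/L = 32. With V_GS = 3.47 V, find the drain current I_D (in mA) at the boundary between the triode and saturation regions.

I_D = 6.71 mA

At the boundary V_DS = V_ov = V_GS − V_th = 3.47 − 1.28 = 2.19 V.
k_n = μ_nC_ox · (W/L) = 2.8 mA/V².
I_D = ½ k_n V_ov² = 0.5 × 2.8 × 2.19² = 6.71 mA.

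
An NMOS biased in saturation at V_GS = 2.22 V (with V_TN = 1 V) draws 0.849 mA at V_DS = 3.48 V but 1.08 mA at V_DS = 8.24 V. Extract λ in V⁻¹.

With V_GS fixed, I_D ∝ (1 + λ V_DS) in saturation, so I_D2/I_D1 = (1 + λ V_DS2)/(1 + λ V_DS1).
1.08/0.849 = 1.272 = (1 + 8.24 λ)/(1 + 3.48 λ).
Solving: λ (I_D1 V_DS2 − I_D2 V_DS1) = I_D2 − I_D1, so λ = (1.08 − 0.849) / (0.849 × 8.24 − 1.08 × 3.48) = 0.231 / 3.24 = 0.0714 V⁻¹.

λ = 0.0714 V⁻¹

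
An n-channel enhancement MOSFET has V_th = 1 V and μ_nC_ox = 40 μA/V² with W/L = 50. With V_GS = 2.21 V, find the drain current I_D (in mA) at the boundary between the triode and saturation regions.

I_D = 1.46 mA

At the boundary V_DS = V_ov = V_GS − V_th = 2.21 − 1 = 1.21 V.
k_n = μ_nC_ox · (W/L) = 2 mA/V².
I_D = ½ k_n V_ov² = 0.5 × 2 × 1.21² = 1.46 mA.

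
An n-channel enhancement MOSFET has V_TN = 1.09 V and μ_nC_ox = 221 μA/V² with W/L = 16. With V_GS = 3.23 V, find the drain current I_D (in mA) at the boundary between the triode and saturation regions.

I_D = 8.10 mA

At the boundary V_DS = V_ov = V_GS − V_TN = 3.23 − 1.09 = 2.14 V.
k_n = μ_nC_ox · (W/L) = 3.536 mA/V².
I_D = ½ k_n V_ov² = 0.5 × 3.536 × 2.14² = 8.1 mA.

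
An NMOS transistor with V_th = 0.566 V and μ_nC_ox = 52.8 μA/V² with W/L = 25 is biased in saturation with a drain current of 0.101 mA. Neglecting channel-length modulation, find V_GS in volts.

V_GS = 0.957 V

k_n = μ_nC_ox · (W/L) = 1.32 mA/V².
In saturation I_D = ½ k_n (V_GS − V_th)², so V_GS − V_th = √(2 I_D / k_n) = √(2 × 0.101 / 1.32) = 0.391 V.
V_GS = 0.566 + 0.391 = 0.957 V.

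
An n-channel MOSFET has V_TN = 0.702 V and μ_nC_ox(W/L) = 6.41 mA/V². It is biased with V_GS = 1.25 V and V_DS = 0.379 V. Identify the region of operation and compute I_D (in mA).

V_ov = V_GS − V_TN = 1.25 − 0.702 = 0.548 V.
Since V_DS = 0.379 V < V_ov = 0.548 V, the device is in the triode region.
I_D = k_n [V_ov · V_DS − ½ V_DS²] = 6.41 × [0.548 × 0.379 − 0.5 × 0.379²] = 0.871 mA.

Triode; I_D = 0.871 mA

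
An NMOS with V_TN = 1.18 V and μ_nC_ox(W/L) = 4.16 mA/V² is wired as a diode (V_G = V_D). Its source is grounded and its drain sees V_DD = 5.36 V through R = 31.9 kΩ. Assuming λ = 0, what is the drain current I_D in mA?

I_D = 0.123 mA

With gate tied to drain, V_GS = V_DS ≥ V_GS − V_TN, so the device is in saturation.
KCL at the drain: ½ k_n (V_GS − V_TN)² = (V_DD − V_GS)/R.
Let x = V_GS − 1.18. Then 66.4 x² + x − 4.18 = 0, giving x = 0.244 V (positive root), so V_GS = 1.42 V.
I_D = (V_DD − V_GS)/R = (5.36 − 1.42) / 31.9 = 0.123 mA.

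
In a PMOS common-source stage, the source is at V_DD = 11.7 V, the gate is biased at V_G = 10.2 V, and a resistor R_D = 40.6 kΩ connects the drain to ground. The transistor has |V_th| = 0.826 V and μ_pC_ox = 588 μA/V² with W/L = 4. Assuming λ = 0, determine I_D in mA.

I_D = 0.283 mA

V_SG = V_DD − V_G = 11.7 − 10.2 = 1.5 V, so V_ov = 1.5 − 0.826 = 0.674 V.
k_p = μ_pC_ox · (W/L) = 2.352 mA/V².
Assume saturation: I_D = ½ k_p V_ov² = 0.5 × 2.352 × 0.674² = 0.534 mA, giving V_SD = V_DD − I_D R_D = 11.7 − 0.534 × 40.6 = -9.99 V.
But -9.99 V < V_ov = 0.674 V, so the device is actually in triode.
In triode I_D = k_p[V_ov V_SD − ½ V_SD²] and I_D = (V_DD − V_SD)/R_D. Equating: 47.7 V_SD² − 65.36 V_SD + 11.7 = 0, giving V_SD = 0.212 V (the root below V_ov).
I_D = (11.7 − 0.212) / 40.6 = 0.283 mA.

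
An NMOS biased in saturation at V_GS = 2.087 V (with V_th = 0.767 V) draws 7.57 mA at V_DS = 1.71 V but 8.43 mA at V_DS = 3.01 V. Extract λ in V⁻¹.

With V_GS fixed, I_D ∝ (1 + λ V_DS) in saturation, so I_D2/I_D1 = (1 + λ V_DS2)/(1 + λ V_DS1).
8.43/7.57 = 1.114 = (1 + 3.01 λ)/(1 + 1.71 λ).
Solving: λ (I_D1 V_DS2 − I_D2 V_DS1) = I_D2 − I_D1, so λ = (8.43 − 7.57) / (7.57 × 3.01 − 8.43 × 1.71) = 0.86 / 8.37 = 0.103 V⁻¹.

λ = 0.103 V⁻¹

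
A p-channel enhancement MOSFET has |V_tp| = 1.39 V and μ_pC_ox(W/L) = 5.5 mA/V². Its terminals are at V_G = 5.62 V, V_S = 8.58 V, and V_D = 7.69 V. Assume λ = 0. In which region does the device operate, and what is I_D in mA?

Triode; I_D = 5.51 mA

V_SG = V_S − V_G = 8.58 − 5.62 = 2.96 V; V_SD = V_S − V_D = 8.58 − 7.69 = 0.89 V.
V_ov = V_SG − |V_tp| = 2.96 − 1.39 = 1.57 V.
Since V_SD = 0.89 V < V_ov = 1.57 V, the device is in the triode region.
I_D = k_p [V_ov · V_SD − ½ V_SD²] = 5.5 × [1.57 × 0.89 − 0.5 × 0.89²] = 5.51 mA.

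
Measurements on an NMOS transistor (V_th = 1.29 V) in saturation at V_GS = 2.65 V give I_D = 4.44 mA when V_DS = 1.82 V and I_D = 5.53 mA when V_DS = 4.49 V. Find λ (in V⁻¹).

With V_GS fixed, I_D ∝ (1 + λ V_DS) in saturation, so I_D2/I_D1 = (1 + λ V_DS2)/(1 + λ V_DS1).
5.53/4.44 = 1.245 = (1 + 4.49 λ)/(1 + 1.82 λ).
Solving: λ (I_D1 V_DS2 − I_D2 V_DS1) = I_D2 − I_D1, so λ = (5.53 − 4.44) / (4.44 × 4.49 − 5.53 × 1.82) = 1.09 / 9.87 = 0.11 V⁻¹.

λ = 0.110 V⁻¹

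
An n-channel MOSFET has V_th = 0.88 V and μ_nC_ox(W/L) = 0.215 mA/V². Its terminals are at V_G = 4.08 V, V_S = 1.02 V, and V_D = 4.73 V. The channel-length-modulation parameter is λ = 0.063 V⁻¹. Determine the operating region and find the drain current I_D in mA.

V_GS = V_G − V_S = 4.08 − 1.02 = 3.06 V; V_DS = V_D − V_S = 4.73 − 1.02 = 3.71 V.
V_ov = V_GS − V_th = 3.06 − 0.88 = 2.18 V.
Since V_DS = 3.71 V ≥ V_ov = 2.18 V, the device is in saturation.
I_D = ½ k_n V_ov² (1 + λ V_DS) = 0.5 × 0.215 × 2.18² × (1 + 0.063 × 3.71) = 0.63 mA.

Saturation; I_D = 0.630 mA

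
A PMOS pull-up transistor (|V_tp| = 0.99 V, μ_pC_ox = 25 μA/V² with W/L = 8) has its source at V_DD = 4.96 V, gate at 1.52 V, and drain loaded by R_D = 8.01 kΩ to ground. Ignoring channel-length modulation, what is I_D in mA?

I_D = 0.461 mA

V_SG = V_DD − V_G = 4.96 − 1.52 = 3.44 V, so V_ov = 3.44 − 0.99 = 2.45 V.
k_p = μ_pC_ox · (W/L) = 0.2 mA/V².
Assume saturation: I_D = ½ k_p V_ov² = 0.5 × 0.2 × 2.45² = 0.6 mA, giving V_SD = V_DD − I_D R_D = 4.96 − 0.6 × 8.01 = 0.152 V.
But 0.152 V < V_ov = 2.45 V, so the device is actually in triode.
In triode I_D = k_p[V_ov V_SD − ½ V_SD²] and I_D = (V_DD − V_SD)/R_D. Equating: 0.801 V_SD² − 4.925 V_SD + 4.96 = 0, giving V_SD = 1.27 V (the root below V_ov).
I_D = (4.96 − 1.27) / 8.01 = 0.461 mA.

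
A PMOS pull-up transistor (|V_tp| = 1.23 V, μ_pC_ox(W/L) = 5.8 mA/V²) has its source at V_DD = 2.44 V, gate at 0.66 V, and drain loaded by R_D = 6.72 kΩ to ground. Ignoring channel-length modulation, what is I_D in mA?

V_SG = V_DD − V_G = 2.44 − 0.66 = 1.78 V, so V_ov = 1.78 − 1.23 = 0.55 V.
Assume saturation: I_D = ½ k_p V_ov² = 0.5 × 5.8 × 0.55² = 0.877 mA, giving V_SD = V_DD − I_D R_D = 2.44 − 0.877 × 6.72 = -3.46 V.
But -3.46 V < V_ov = 0.55 V, so the device is actually in triode.
In triode I_D = k_p[V_ov V_SD − ½ V_SD²] and I_D = (V_DD − V_SD)/R_D. Equating: 19.5 V_SD² − 22.44 V_SD + 2.44 = 0, giving V_SD = 0.122 V (the root below V_ov).
I_D = (2.44 − 0.122) / 6.72 = 0.345 mA.

I_D = 0.345 mA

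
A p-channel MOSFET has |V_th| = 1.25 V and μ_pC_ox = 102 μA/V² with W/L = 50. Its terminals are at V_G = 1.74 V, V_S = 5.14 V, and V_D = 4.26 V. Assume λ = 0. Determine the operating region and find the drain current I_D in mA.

V_SG = V_S − V_G = 5.14 − 1.74 = 3.4 V; V_SD = V_S − V_D = 5.14 − 4.26 = 0.88 V.
k_p = μ_pC_ox · (W/L) = 5.1 mA/V².
V_ov = V_SG − |V_th| = 3.4 − 1.25 = 2.15 V.
Since V_SD = 0.88 V < V_ov = 2.15 V, the device is in the triode region.
I_D = k_p [V_ov · V_SD − ½ V_SD²] = 5.1 × [2.15 × 0.88 − 0.5 × 0.88²] = 7.67 mA.

Triode; I_D = 7.67 mA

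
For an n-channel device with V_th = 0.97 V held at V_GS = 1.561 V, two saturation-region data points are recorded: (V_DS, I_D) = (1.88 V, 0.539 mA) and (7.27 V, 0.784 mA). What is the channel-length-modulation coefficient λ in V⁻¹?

λ = 0.100 V⁻¹

With V_GS fixed, I_D ∝ (1 + λ V_DS) in saturation, so I_D2/I_D1 = (1 + λ V_DS2)/(1 + λ V_DS1).
0.784/0.539 = 1.455 = (1 + 7.27 λ)/(1 + 1.88 λ).
Solving: λ (I_D1 V_DS2 − I_D2 V_DS1) = I_D2 − I_D1, so λ = (0.784 − 0.539) / (0.539 × 7.27 − 0.784 × 1.88) = 0.245 / 2.44 = 0.1 V⁻¹.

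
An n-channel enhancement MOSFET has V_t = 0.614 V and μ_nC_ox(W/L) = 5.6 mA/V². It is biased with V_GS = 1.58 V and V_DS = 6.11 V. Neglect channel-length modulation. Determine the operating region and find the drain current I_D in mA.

Saturation; I_D = 2.61 mA

V_ov = V_GS − V_t = 1.58 − 0.614 = 0.966 V.
Since V_DS = 6.11 V ≥ V_ov = 0.966 V, the device is in saturation.
I_D = ½ k_n V_ov² = 0.5 × 5.6 × 0.966² = 2.61 mA.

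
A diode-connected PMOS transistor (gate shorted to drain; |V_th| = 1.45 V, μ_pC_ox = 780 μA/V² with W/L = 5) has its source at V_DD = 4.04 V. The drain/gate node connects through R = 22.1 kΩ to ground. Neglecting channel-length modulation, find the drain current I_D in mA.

I_D = 0.107 mA

With gate tied to drain, V_SG = V_SD ≥ V_SG − |V_th|, so the device is in saturation.
k_p = μ_pC_ox · (W/L) = 3.9 mA/V².
KCL at the drain: ½ k_p (V_SG − |V_th|)² = (V_DD − V_SG)/R.
Let x = V_SG − 1.45. Then 43.1 x² + x − 2.59 = 0, giving x = 0.234 V (positive root), so V_SG = 1.68 V.
I_D = (V_DD − V_SG)/R = (4.04 − 1.68) / 22.1 = 0.107 mA.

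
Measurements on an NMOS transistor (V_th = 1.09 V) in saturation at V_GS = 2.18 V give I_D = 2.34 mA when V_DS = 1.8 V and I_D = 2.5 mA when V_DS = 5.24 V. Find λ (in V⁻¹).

λ = 0.0206 V⁻¹

With V_GS fixed, I_D ∝ (1 + λ V_DS) in saturation, so I_D2/I_D1 = (1 + λ V_DS2)/(1 + λ V_DS1).
2.5/2.34 = 1.068 = (1 + 5.24 λ)/(1 + 1.8 λ).
Solving: λ (I_D1 V_DS2 − I_D2 V_DS1) = I_D2 − I_D1, so λ = (2.5 − 2.34) / (2.34 × 5.24 − 2.5 × 1.8) = 0.16 / 7.76 = 0.0206 V⁻¹.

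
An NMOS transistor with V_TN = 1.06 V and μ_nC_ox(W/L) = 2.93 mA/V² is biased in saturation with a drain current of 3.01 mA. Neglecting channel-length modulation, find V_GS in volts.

V_GS = 2.49 V

In saturation I_D = ½ k_n (V_GS − V_TN)², so V_GS − V_TN = √(2 I_D / k_n) = √(2 × 3.01 / 2.93) = 1.43 V.
V_GS = 1.06 + 1.43 = 2.49 V.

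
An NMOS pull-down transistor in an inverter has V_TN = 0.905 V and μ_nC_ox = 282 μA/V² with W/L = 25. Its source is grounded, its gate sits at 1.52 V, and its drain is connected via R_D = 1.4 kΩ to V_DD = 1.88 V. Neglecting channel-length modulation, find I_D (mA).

V_GS = V_G = 1.52 V, so V_ov = 1.52 − 0.905 = 0.615 V.
k_n = μ_nC_ox · (W/L) = 7.05 mA/V².
Assume saturation: I_D = ½ k_n V_ov² = 0.5 × 7.05 × 0.615² = 1.33 mA, giving V_DS = V_DD − I_D R_D = 1.88 − 1.33 × 1.4 = 0.0135 V.
But 0.0135 V < V_ov = 0.615 V, so the device is actually in triode.
In triode I_D = k_n[V_ov V_DS − ½ V_DS²] and I_D = (V_DD − V_DS)/R_D. Equating: 4.93 V_DS² − 7.07 V_DS + 1.88 = 0, giving V_DS = 0.353 V (the root below V_ov).
I_D = (1.88 − 0.353) / 1.4 = 1.09 mA.

I_D = 1.09 mA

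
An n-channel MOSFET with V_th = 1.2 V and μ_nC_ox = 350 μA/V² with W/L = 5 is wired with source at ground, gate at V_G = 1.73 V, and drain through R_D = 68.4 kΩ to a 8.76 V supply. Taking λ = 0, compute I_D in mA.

V_GS = V_G = 1.73 V, so V_ov = 1.73 − 1.2 = 0.53 V.
k_n = μ_nC_ox · (W/L) = 1.75 mA/V².
Assume saturation: I_D = ½ k_n V_ov² = 0.5 × 1.75 × 0.53² = 0.246 mA, giving V_DS = V_DD − I_D R_D = 8.76 − 0.246 × 68.4 = -8.05 V.
But -8.05 V < V_ov = 0.53 V, so the device is actually in triode.
In triode I_D = k_n[V_ov V_DS − ½ V_DS²] and I_D = (V_DD − V_DS)/R_D. Equating: 59.9 V_DS² − 64.44 V_DS + 8.76 = 0, giving V_DS = 0.16 V (the root below V_ov).
I_D = (8.76 − 0.16) / 68.4 = 0.126 mA.

I_D = 0.126 mA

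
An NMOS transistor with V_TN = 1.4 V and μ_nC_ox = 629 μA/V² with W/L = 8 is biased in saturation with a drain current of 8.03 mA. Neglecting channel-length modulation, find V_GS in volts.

V_GS = 3.19 V

k_n = μ_nC_ox · (W/L) = 5.032 mA/V².
In saturation I_D = ½ k_n (V_GS − V_TN)², so V_GS − V_TN = √(2 I_D / k_n) = √(2 × 8.03 / 5.032) = 1.79 V.
V_GS = 1.4 + 1.79 = 3.19 V.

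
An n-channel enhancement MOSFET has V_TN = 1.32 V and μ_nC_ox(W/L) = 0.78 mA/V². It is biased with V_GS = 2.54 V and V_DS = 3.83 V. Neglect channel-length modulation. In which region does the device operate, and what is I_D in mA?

Saturation; I_D = 0.580 mA

V_ov = V_GS − V_TN = 2.54 − 1.32 = 1.22 V.
Since V_DS = 3.83 V ≥ V_ov = 1.22 V, the device is in saturation.
I_D = ½ k_n V_ov² = 0.5 × 0.78 × 1.22² = 0.58 mA.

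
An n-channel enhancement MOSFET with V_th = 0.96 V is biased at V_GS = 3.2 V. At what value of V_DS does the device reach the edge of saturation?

V_DS,sat = 2.24 V

The boundary between triode and saturation is V_DS = V_GS − V_th = V_ov.
V_ov = 3.2 − 0.96 = 2.24 V.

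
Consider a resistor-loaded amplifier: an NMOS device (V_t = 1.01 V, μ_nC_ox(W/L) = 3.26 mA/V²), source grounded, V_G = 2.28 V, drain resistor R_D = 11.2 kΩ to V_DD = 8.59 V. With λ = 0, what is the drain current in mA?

V_GS = V_G = 2.28 V, so V_ov = 2.28 − 1.01 = 1.27 V.
Assume saturation: I_D = ½ k_n V_ov² = 0.5 × 3.26 × 1.27² = 2.63 mA, giving V_DS = V_DD − I_D R_D = 8.59 − 2.63 × 11.2 = -20.9 V.
But -20.9 V < V_ov = 1.27 V, so the device is actually in triode.
In triode I_D = k_n[V_ov V_DS − ½ V_DS²] and I_D = (V_DD − V_DS)/R_D. Equating: 18.3 V_DS² − 47.37 V_DS + 8.59 = 0, giving V_DS = 0.196 V (the root below V_ov).
I_D = (8.59 − 0.196) / 11.2 = 0.749 mA.

I_D = 0.749 mA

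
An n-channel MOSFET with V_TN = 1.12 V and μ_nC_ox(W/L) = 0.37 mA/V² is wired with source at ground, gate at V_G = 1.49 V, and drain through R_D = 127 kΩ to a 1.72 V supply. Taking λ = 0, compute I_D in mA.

I_D = 0.0127 mA

V_GS = V_G = 1.49 V, so V_ov = 1.49 − 1.12 = 0.37 V.
Assume saturation: I_D = ½ k_n V_ov² = 0.5 × 0.37 × 0.37² = 0.0253 mA, giving V_DS = V_DD − I_D R_D = 1.72 − 0.0253 × 127 = -1.5 V.
But -1.5 V < V_ov = 0.37 V, so the device is actually in triode.
In triode I_D = k_n[V_ov V_DS − ½ V_DS²] and I_D = (V_DD − V_DS)/R_D. Equating: 23.5 V_DS² − 18.39 V_DS + 1.72 = 0, giving V_DS = 0.109 V (the root below V_ov).
I_D = (1.72 − 0.109) / 127 = 0.0127 mA.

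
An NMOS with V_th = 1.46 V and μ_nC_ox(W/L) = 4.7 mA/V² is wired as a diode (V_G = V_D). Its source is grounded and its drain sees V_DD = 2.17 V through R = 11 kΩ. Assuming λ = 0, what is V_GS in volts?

With gate tied to drain, V_GS = V_DS ≥ V_GS − V_th, so the device is in saturation.
KCL at the drain: ½ k_n (V_GS − V_th)² = (V_DD − V_GS)/R.
Let x = V_GS − 1.46. Then 25.9 x² + x − 0.71 = 0, giving x = 0.148 V (positive root), so V_GS = 1.61 V.
I_D = (V_DD − V_GS)/R = (2.17 − 1.61) / 11 = 0.0511 mA.

V_GS = 1.61 V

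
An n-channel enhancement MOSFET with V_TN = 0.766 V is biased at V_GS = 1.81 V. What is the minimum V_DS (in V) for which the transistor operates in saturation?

V_DS,sat = 1.04 V

The boundary between triode and saturation is V_DS = V_GS − V_TN = V_ov.
V_ov = 1.81 − 0.766 = 1.04 V.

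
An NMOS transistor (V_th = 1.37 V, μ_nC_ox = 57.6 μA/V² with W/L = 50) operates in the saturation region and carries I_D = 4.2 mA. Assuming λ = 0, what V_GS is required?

k_n = μ_nC_ox · (W/L) = 2.88 mA/V².
In saturation I_D = ½ k_n (V_GS − V_th)², so V_GS − V_th = √(2 I_D / k_n) = √(2 × 4.2 / 2.88) = 1.71 V.
V_GS = 1.37 + 1.71 = 3.08 V.

V_GS = 3.08 V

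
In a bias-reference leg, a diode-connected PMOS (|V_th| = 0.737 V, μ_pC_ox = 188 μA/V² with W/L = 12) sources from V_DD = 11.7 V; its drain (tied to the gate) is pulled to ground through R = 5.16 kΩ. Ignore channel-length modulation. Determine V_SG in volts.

With gate tied to drain, V_SG = V_SD ≥ V_SG − |V_th|, so the device is in saturation.
k_p = μ_pC_ox · (W/L) = 2.256 mA/V².
KCL at the drain: ½ k_p (V_SG − |V_th|)² = (V_DD − V_SG)/R.
Let x = V_SG − 0.737. Then 5.82 x² + x − 10.96 = 0, giving x = 1.29 V (positive root), so V_SG = 2.03 V.
I_D = (V_DD − V_SG)/R = (11.7 − 2.03) / 5.16 = 1.87 mA.

V_SG = 2.03 V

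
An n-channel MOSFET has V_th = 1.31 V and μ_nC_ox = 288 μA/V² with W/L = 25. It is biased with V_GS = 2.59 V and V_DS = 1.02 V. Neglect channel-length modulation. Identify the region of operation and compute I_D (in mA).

Triode; I_D = 5.65 mA

k_n = μ_nC_ox · (W/L) = 7.2 mA/V².
V_ov = V_GS − V_th = 2.59 − 1.31 = 1.28 V.
Since V_DS = 1.02 V < V_ov = 1.28 V, the device is in the triode region.
I_D = k_n [V_ov · V_DS − ½ V_DS²] = 7.2 × [1.28 × 1.02 − 0.5 × 1.02²] = 5.65 mA.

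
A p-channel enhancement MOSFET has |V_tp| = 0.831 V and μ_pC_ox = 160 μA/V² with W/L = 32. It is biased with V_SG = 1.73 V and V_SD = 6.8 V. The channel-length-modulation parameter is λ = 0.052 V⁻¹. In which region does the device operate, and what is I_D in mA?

k_p = μ_pC_ox · (W/L) = 5.12 mA/V².
V_ov = V_SG − |V_tp| = 1.73 − 0.831 = 0.899 V.
Since V_SD = 6.8 V ≥ V_ov = 0.899 V, the device is in saturation.
I_D = ½ k_p V_ov² (1 + λ V_SD) = 0.5 × 5.12 × 0.899² × (1 + 0.052 × 6.8) = 2.8 mA.

Saturation; I_D = 2.80 mA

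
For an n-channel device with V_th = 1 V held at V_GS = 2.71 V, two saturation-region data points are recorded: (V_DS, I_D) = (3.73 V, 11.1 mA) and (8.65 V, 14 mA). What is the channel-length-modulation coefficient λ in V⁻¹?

With V_GS fixed, I_D ∝ (1 + λ V_DS) in saturation, so I_D2/I_D1 = (1 + λ V_DS2)/(1 + λ V_DS1).
14/11.1 = 1.261 = (1 + 8.65 λ)/(1 + 3.73 λ).
Solving: λ (I_D1 V_DS2 − I_D2 V_DS1) = I_D2 − I_D1, so λ = (14 − 11.1) / (11.1 × 8.65 − 14 × 3.73) = 2.9 / 43.8 = 0.0662 V⁻¹.

λ = 0.0662 V⁻¹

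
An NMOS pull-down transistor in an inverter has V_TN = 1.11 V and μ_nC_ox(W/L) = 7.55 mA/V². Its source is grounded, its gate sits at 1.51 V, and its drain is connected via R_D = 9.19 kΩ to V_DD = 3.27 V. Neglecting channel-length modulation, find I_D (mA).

I_D = 0.341 mA

V_GS = V_G = 1.51 V, so V_ov = 1.51 − 1.11 = 0.4 V.
Assume saturation: I_D = ½ k_n V_ov² = 0.5 × 7.55 × 0.4² = 0.604 mA, giving V_DS = V_DD − I_D R_D = 3.27 − 0.604 × 9.19 = -2.28 V.
But -2.28 V < V_ov = 0.4 V, so the device is actually in triode.
In triode I_D = k_n[V_ov V_DS − ½ V_DS²] and I_D = (V_DD − V_DS)/R_D. Equating: 34.7 V_DS² − 28.75 V_DS + 3.27 = 0, giving V_DS = 0.136 V (the root below V_ov).
I_D = (3.27 − 0.136) / 9.19 = 0.341 mA.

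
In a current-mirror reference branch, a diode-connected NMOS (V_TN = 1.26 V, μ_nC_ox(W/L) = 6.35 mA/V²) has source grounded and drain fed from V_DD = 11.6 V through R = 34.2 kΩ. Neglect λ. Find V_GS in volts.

V_GS = 1.56 V

With gate tied to drain, V_GS = V_DS ≥ V_GS − V_TN, so the device is in saturation.
KCL at the drain: ½ k_n (V_GS − V_TN)² = (V_DD − V_GS)/R.
Let x = V_GS − 1.26. Then 109 x² + x − 10.34 = 0, giving x = 0.304 V (positive root), so V_GS = 1.56 V.
I_D = (V_DD − V_GS)/R = (11.6 − 1.56) / 34.2 = 0.293 mA.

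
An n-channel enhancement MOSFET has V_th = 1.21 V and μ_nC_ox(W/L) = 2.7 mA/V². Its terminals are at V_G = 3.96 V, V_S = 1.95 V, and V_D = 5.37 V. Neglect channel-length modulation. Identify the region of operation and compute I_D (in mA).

Saturation; I_D = 0.864 mA

V_GS = V_G − V_S = 3.96 − 1.95 = 2.01 V; V_DS = V_D − V_S = 5.37 − 1.95 = 3.42 V.
V_ov = V_GS − V_th = 2.01 − 1.21 = 0.8 V.
Since V_DS = 3.42 V ≥ V_ov = 0.8 V, the device is in saturation.
I_D = ½ k_n V_ov² = 0.5 × 2.7 × 0.8² = 0.864 mA.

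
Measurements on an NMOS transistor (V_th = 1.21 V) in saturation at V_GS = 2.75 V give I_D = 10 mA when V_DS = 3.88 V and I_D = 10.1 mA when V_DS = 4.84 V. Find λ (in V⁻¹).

λ = 0.0109 V⁻¹

With V_GS fixed, I_D ∝ (1 + λ V_DS) in saturation, so I_D2/I_D1 = (1 + λ V_DS2)/(1 + λ V_DS1).
10.1/10 = 1.01 = (1 + 4.84 λ)/(1 + 3.88 λ).
Solving: λ (I_D1 V_DS2 − I_D2 V_DS1) = I_D2 − I_D1, so λ = (10.1 − 10) / (10 × 4.84 − 10.1 × 3.88) = 0.1 / 9.21 = 0.0109 V⁻¹.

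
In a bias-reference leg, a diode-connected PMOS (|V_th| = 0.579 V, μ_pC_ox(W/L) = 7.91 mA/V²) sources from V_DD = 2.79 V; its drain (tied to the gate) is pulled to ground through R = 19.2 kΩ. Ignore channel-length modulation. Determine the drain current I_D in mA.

With gate tied to drain, V_SG = V_SD ≥ V_SG − |V_th|, so the device is in saturation.
KCL at the drain: ½ k_p (V_SG − |V_th|)² = (V_DD − V_SG)/R.
Let x = V_SG − 0.579. Then 75.9 x² + x − 2.211 = 0, giving x = 0.164 V (positive root), so V_SG = 0.743 V.
I_D = (V_DD − V_SG)/R = (2.79 − 0.743) / 19.2 = 0.107 mA.

I_D = 0.107 mA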